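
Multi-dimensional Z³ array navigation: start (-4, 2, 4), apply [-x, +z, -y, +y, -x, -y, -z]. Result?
(-6, 1, 4)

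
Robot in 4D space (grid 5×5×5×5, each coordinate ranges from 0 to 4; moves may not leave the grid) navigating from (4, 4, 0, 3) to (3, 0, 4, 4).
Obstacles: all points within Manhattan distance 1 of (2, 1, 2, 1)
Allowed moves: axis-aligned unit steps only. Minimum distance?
10
(one shortest path: (4, 4, 0, 3) → (3, 4, 0, 3) → (3, 3, 0, 3) → (3, 2, 0, 3) → (3, 1, 0, 3) → (3, 0, 0, 3) → (3, 0, 1, 3) → (3, 0, 2, 3) → (3, 0, 3, 3) → (3, 0, 4, 3) → (3, 0, 4, 4))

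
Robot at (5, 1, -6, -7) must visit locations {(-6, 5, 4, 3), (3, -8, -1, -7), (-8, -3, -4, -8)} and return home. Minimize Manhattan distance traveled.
100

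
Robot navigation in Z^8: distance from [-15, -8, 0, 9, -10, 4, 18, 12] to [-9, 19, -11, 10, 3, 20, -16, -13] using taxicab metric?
133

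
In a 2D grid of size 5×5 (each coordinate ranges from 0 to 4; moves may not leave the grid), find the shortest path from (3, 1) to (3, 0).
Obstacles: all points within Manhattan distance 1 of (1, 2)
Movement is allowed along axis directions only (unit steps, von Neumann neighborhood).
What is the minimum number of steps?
1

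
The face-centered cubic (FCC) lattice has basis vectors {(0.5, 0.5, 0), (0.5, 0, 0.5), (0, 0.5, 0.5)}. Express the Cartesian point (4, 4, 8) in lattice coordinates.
8b₂ + 8b₃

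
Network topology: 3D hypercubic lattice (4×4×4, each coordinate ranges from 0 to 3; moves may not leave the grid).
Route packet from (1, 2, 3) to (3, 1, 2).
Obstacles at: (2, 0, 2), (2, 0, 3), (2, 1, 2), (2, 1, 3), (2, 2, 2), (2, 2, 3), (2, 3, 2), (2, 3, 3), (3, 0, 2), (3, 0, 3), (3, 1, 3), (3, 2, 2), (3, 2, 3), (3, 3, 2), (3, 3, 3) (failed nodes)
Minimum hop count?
6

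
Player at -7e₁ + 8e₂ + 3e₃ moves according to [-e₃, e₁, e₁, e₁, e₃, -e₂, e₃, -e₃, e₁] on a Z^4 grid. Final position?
(-3, 7, 3, 0)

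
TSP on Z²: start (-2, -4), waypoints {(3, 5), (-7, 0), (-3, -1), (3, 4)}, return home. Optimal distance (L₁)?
38
(one optimal route: (-2, -4) → (3, 5) → (3, 4) → (-7, 0) → (-3, -1) → (-2, -4))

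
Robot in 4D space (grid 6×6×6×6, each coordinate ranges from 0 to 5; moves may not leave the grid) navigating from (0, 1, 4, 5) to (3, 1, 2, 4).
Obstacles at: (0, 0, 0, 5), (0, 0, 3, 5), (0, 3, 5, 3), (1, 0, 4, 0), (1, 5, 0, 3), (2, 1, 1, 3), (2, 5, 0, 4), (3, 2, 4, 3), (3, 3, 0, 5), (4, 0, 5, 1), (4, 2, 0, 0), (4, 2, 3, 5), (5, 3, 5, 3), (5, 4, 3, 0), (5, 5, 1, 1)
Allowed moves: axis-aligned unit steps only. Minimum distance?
6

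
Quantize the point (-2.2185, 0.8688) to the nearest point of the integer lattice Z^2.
(-2, 1)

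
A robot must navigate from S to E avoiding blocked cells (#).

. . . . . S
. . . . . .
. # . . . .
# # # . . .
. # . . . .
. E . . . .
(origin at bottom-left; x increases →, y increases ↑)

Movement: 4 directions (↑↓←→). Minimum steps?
9
(one shortest path: (5, 5) → (4, 5) → (3, 5) → (3, 4) → (3, 3) → (3, 2) → (3, 1) → (2, 1) → (2, 0) → (1, 0))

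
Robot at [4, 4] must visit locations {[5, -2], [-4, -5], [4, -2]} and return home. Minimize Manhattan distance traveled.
36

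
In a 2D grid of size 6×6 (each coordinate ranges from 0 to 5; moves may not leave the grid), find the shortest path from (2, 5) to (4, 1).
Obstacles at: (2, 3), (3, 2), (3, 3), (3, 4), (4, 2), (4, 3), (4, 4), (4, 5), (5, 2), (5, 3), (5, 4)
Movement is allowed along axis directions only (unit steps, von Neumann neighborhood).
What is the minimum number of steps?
8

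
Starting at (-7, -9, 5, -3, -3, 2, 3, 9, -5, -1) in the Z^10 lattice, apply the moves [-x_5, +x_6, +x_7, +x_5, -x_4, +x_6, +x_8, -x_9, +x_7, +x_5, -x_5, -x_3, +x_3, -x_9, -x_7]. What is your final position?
(-7, -9, 5, -4, -3, 4, 4, 10, -7, -1)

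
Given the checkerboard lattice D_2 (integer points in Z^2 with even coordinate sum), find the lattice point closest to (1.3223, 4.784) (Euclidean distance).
(1, 5)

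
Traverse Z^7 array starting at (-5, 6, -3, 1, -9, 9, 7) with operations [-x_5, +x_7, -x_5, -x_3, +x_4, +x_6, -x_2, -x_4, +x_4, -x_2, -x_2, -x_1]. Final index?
(-6, 3, -4, 2, -11, 10, 8)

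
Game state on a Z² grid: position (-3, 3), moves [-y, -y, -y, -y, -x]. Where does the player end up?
(-4, -1)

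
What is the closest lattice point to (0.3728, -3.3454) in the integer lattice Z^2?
(0, -3)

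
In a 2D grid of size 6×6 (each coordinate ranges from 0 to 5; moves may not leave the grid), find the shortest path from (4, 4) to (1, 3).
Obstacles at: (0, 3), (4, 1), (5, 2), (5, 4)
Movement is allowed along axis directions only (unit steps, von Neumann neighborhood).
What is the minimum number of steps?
4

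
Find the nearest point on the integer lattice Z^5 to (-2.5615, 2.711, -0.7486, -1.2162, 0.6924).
(-3, 3, -1, -1, 1)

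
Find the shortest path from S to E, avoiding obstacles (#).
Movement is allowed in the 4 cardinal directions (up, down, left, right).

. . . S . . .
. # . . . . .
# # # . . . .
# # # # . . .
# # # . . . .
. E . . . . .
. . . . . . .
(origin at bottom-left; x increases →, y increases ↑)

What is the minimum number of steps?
9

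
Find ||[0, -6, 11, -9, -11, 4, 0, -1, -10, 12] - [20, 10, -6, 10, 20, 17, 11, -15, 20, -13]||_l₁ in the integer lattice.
196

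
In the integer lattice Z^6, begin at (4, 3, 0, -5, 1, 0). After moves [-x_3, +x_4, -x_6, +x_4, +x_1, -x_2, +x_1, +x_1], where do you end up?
(7, 2, -1, -3, 1, -1)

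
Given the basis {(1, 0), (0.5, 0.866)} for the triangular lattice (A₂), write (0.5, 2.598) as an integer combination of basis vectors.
-b₁ + 3b₂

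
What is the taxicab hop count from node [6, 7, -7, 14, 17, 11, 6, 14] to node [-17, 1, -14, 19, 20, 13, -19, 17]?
74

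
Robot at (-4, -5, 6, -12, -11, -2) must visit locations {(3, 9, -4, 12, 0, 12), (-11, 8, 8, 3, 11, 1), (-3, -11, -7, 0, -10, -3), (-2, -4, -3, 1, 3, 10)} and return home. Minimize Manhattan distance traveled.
228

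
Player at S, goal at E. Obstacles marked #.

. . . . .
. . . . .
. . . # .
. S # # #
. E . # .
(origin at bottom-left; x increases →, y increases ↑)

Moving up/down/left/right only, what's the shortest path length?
1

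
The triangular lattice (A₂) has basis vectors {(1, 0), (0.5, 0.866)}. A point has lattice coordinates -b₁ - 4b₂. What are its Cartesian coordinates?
(-3, -3.464)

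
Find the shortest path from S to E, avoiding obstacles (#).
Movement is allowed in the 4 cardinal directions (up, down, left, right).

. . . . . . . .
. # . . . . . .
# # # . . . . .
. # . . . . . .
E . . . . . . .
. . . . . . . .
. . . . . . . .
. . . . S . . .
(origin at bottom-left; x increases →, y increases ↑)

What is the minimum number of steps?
7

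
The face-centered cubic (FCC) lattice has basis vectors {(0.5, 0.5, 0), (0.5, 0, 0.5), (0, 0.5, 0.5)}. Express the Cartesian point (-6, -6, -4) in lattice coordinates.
-8b₁ - 4b₂ - 4b₃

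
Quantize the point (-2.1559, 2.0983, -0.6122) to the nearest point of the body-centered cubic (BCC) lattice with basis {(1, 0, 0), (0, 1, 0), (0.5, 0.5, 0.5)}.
(-2, 2, -1)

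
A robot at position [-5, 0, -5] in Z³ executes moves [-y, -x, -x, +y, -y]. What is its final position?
(-7, -1, -5)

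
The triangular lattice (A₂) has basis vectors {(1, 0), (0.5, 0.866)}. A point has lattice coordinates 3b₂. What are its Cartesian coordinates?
(1.5, 2.598)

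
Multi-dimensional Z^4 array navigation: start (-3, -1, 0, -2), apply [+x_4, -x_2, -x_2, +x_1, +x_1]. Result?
(-1, -3, 0, -1)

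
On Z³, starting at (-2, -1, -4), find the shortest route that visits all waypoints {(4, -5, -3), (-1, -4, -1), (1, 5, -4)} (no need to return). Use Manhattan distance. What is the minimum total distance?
29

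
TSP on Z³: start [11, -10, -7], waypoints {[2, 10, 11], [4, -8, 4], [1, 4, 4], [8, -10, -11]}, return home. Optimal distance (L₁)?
104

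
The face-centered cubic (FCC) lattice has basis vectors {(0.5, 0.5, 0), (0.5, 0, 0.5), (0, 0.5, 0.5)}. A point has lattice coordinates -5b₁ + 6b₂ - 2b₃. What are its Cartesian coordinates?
(0.5, -3.5, 2)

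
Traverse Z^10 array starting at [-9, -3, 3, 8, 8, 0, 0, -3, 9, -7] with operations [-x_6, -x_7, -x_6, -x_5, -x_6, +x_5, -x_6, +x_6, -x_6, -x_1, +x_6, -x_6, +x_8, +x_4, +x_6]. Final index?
(-10, -3, 3, 9, 8, -3, -1, -2, 9, -7)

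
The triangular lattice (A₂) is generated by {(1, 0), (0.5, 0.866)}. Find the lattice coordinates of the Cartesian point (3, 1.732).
2b₁ + 2b₂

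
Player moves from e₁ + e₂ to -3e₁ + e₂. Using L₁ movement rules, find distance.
4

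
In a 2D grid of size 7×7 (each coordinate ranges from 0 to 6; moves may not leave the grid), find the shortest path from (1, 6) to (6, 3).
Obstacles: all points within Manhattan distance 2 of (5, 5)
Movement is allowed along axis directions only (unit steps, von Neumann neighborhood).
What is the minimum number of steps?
10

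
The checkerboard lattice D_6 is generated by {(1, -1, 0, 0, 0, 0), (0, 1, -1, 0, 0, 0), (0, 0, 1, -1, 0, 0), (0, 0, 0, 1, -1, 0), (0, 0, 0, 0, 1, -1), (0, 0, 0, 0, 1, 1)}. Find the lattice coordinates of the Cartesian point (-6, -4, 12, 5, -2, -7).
-6b₁ - 10b₂ + 2b₃ + 7b₄ + 6b₅ - b₆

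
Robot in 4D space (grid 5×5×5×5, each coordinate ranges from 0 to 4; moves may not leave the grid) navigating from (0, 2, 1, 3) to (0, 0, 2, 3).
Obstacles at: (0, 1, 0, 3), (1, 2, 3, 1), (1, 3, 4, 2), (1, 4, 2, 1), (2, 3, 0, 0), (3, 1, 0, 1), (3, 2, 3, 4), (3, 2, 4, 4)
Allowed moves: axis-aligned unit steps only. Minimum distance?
3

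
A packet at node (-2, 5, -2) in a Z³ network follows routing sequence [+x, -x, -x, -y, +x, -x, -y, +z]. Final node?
(-3, 3, -1)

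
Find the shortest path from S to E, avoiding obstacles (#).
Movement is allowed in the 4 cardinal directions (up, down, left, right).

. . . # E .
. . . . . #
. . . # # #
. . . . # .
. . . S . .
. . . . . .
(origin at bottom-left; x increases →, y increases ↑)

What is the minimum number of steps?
7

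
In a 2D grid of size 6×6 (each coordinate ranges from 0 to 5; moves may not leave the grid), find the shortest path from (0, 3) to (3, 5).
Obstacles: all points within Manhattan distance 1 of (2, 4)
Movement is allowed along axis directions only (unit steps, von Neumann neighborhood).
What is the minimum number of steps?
9
(one shortest path: (0, 3) → (1, 3) → (1, 2) → (2, 2) → (3, 2) → (4, 2) → (4, 3) → (4, 4) → (4, 5) → (3, 5))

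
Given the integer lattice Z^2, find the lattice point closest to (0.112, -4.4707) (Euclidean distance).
(0, -4)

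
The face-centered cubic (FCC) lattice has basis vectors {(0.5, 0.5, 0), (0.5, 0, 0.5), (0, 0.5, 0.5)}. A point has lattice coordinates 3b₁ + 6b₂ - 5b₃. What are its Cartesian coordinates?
(4.5, -1, 0.5)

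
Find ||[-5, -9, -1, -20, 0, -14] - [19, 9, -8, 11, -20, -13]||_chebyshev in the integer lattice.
31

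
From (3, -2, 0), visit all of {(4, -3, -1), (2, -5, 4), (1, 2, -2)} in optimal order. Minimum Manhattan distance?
26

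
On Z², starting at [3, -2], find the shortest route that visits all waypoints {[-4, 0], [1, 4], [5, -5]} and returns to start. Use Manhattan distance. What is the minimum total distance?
36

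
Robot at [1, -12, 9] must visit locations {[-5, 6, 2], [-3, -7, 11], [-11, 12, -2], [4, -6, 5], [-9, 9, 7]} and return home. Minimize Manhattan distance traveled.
104
(one optimal route: (1, -12, 9) → (-3, -7, 11) → (-9, 9, 7) → (-11, 12, -2) → (-5, 6, 2) → (4, -6, 5) → (1, -12, 9))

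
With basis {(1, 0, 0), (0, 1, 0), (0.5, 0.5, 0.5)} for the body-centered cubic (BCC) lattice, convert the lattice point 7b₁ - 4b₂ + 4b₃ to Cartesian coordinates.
(9, -2, 2)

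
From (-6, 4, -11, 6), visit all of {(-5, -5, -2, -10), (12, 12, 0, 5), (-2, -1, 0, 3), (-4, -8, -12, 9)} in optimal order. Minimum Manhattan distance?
102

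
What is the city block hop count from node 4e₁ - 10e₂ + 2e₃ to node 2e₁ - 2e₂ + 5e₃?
13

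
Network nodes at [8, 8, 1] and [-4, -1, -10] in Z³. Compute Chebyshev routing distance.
12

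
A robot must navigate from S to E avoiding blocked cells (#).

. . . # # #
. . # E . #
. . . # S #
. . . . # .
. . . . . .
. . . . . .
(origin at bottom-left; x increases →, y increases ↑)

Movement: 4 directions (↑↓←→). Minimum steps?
2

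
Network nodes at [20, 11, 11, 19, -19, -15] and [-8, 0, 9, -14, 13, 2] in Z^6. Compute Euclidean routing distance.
57.5413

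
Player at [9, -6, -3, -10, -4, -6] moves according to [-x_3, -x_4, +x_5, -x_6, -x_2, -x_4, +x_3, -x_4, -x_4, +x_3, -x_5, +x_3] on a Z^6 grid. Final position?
(9, -7, -1, -14, -4, -7)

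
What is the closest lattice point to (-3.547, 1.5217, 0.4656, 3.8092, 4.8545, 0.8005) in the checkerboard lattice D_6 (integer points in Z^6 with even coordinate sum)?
(-4, 2, 0, 4, 5, 1)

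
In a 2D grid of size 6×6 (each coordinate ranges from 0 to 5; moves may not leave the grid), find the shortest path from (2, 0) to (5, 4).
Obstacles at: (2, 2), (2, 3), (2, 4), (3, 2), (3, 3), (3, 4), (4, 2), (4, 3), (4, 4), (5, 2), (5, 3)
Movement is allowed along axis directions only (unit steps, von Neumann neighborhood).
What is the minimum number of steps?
11
(one shortest path: (2, 0) → (1, 0) → (1, 1) → (1, 2) → (1, 3) → (1, 4) → (1, 5) → (2, 5) → (3, 5) → (4, 5) → (5, 5) → (5, 4))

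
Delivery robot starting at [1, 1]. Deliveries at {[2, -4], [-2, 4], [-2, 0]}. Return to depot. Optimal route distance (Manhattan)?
24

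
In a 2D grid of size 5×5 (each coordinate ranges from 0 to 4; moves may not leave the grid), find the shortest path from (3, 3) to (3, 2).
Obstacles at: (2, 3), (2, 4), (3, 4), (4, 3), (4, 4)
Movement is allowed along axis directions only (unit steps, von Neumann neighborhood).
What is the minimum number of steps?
1
(one shortest path: (3, 3) → (3, 2))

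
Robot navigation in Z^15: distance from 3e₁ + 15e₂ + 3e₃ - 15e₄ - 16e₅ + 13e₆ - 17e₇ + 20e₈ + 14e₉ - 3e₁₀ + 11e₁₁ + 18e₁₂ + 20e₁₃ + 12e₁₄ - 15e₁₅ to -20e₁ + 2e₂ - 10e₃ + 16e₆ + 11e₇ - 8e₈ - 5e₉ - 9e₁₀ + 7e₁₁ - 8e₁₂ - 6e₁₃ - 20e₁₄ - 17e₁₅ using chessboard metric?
32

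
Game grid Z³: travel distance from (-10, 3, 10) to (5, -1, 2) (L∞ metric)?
15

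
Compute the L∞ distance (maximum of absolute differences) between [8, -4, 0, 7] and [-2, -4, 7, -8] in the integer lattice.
15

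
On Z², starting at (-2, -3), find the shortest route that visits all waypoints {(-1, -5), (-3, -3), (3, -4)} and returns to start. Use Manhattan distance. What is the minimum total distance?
16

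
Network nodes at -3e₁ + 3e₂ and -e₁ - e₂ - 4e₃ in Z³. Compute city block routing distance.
10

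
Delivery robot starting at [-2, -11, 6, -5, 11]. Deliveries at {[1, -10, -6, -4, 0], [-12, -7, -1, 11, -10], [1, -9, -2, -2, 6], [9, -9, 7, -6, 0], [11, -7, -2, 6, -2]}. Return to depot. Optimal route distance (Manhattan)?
170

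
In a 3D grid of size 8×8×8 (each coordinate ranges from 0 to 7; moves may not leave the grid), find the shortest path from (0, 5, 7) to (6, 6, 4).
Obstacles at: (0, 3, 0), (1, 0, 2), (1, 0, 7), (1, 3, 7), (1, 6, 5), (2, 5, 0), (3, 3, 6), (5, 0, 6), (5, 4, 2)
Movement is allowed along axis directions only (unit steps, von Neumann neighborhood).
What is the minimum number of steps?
10
(one shortest path: (0, 5, 7) → (1, 5, 7) → (2, 5, 7) → (3, 5, 7) → (4, 5, 7) → (5, 5, 7) → (6, 5, 7) → (6, 6, 7) → (6, 6, 6) → (6, 6, 5) → (6, 6, 4))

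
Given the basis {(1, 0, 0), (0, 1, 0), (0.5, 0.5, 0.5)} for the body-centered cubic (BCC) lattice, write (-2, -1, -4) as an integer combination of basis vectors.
2b₁ + 3b₂ - 8b₃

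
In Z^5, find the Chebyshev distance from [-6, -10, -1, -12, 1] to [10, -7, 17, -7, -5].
18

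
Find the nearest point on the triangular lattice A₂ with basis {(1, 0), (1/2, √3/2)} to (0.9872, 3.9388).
(1, 3.464)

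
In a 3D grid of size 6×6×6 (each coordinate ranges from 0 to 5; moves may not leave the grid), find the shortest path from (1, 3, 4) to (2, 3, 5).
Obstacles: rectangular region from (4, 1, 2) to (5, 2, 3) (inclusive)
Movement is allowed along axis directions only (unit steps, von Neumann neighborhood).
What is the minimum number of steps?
2
(one shortest path: (1, 3, 4) → (2, 3, 4) → (2, 3, 5))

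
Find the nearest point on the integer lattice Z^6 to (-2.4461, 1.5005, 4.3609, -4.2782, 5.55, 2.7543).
(-2, 2, 4, -4, 6, 3)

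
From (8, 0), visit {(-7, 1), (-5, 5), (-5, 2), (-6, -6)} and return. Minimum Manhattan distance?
52
(one optimal route: (8, 0) → (-5, 5) → (-5, 2) → (-7, 1) → (-6, -6) → (8, 0))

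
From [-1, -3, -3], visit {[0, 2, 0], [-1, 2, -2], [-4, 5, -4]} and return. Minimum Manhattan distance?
32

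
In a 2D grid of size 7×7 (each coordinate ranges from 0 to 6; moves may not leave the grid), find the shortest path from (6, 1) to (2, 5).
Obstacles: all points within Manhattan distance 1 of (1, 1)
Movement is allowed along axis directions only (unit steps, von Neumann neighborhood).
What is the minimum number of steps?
8
(one shortest path: (6, 1) → (5, 1) → (4, 1) → (3, 1) → (3, 2) → (2, 2) → (2, 3) → (2, 4) → (2, 5))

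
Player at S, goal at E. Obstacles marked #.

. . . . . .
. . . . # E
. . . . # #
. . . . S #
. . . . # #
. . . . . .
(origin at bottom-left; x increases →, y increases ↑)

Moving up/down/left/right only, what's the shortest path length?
7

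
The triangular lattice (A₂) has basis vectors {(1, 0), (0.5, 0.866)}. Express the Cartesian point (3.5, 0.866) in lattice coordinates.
3b₁ + b₂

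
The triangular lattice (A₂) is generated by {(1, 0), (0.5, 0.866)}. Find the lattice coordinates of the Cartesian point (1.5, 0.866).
b₁ + b₂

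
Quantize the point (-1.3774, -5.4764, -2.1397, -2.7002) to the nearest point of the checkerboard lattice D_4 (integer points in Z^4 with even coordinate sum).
(-1, -6, -2, -3)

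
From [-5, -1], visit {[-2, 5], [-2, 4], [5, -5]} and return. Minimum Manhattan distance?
40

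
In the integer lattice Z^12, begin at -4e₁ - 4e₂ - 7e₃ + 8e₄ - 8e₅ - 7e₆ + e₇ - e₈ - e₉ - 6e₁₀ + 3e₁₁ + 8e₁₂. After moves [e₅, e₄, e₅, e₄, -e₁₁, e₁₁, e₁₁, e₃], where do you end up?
(-4, -4, -6, 10, -6, -7, 1, -1, -1, -6, 4, 8)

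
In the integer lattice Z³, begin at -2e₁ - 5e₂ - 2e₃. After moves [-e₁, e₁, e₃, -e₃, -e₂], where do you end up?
(-2, -6, -2)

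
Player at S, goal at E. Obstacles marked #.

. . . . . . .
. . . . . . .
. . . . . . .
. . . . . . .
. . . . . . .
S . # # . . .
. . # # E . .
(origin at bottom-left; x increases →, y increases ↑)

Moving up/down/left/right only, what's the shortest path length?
7
(one shortest path: (0, 1) → (1, 1) → (1, 2) → (2, 2) → (3, 2) → (4, 2) → (4, 1) → (4, 0))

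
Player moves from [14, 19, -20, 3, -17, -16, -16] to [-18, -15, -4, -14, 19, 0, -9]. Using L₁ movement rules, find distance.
158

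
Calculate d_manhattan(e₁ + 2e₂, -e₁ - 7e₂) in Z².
11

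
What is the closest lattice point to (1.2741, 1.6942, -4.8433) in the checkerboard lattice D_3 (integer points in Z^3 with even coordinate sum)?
(1, 2, -5)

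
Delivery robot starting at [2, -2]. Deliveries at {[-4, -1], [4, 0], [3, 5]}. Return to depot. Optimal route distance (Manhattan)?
30
(one optimal route: (2, -2) → (-4, -1) → (4, 0) → (3, 5) → (2, -2))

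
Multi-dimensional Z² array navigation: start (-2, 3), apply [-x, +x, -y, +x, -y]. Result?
(-1, 1)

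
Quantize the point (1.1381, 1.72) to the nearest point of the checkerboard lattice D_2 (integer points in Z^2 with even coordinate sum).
(1, 1)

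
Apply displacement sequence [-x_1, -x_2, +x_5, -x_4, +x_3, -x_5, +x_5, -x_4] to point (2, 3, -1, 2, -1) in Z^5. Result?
(1, 2, 0, 0, 0)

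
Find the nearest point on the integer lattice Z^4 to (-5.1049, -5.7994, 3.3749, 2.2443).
(-5, -6, 3, 2)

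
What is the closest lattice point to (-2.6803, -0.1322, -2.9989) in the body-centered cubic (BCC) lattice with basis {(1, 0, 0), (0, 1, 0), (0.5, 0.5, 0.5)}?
(-3, 0, -3)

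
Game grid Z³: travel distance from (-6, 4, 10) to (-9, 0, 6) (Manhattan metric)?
11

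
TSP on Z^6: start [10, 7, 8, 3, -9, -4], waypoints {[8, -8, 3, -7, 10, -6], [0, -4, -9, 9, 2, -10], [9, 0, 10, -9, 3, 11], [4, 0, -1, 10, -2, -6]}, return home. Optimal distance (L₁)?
206
(one optimal route: (10, 7, 8, 3, -9, -4) → (9, 0, 10, -9, 3, 11) → (8, -8, 3, -7, 10, -6) → (0, -4, -9, 9, 2, -10) → (4, 0, -1, 10, -2, -6) → (10, 7, 8, 3, -9, -4))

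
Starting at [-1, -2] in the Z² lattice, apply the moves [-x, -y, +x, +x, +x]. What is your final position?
(1, -3)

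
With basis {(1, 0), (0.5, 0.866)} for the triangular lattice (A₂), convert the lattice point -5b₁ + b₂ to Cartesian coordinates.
(-4.5, 0.866)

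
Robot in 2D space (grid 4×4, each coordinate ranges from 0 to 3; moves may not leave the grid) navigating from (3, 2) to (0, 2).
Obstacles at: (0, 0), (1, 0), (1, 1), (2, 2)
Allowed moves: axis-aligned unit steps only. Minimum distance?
5
(one shortest path: (3, 2) → (3, 3) → (2, 3) → (1, 3) → (0, 3) → (0, 2))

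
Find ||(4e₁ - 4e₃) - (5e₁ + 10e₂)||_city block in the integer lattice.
15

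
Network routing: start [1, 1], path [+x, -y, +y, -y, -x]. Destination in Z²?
(1, 0)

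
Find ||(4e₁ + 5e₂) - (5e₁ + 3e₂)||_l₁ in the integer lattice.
3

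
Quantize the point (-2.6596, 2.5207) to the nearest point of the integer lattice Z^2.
(-3, 3)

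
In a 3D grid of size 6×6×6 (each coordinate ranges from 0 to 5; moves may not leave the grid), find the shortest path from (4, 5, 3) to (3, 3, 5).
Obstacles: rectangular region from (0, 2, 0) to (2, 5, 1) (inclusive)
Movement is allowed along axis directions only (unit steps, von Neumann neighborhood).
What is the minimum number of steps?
5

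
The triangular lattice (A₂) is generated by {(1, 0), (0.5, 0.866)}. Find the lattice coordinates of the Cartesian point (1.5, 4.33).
-b₁ + 5b₂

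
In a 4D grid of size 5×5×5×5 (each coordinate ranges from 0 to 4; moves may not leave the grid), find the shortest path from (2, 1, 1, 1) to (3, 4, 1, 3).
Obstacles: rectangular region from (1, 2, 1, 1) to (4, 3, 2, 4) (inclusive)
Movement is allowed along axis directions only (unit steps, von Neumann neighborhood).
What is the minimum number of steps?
8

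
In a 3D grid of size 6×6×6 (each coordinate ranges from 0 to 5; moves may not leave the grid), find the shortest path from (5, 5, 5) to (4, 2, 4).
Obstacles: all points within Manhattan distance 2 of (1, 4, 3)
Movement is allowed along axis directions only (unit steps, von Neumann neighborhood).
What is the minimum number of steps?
5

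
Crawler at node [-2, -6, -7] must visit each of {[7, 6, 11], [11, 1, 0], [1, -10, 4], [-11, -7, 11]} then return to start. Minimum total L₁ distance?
118
(one optimal route: (-2, -6, -7) → (11, 1, 0) → (7, 6, 11) → (-11, -7, 11) → (1, -10, 4) → (-2, -6, -7))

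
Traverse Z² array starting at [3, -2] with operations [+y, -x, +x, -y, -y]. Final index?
(3, -3)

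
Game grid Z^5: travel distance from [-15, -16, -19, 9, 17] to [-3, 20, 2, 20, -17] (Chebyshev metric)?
36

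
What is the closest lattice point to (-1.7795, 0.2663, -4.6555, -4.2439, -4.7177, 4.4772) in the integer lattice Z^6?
(-2, 0, -5, -4, -5, 4)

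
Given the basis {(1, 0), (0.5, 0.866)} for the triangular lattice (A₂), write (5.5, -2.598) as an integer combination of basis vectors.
7b₁ - 3b₂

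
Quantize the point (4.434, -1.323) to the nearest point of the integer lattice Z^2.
(4, -1)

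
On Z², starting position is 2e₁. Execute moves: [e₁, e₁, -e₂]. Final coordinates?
(4, -1)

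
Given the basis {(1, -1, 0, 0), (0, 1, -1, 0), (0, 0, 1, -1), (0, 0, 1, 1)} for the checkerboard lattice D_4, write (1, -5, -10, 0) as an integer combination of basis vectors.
b₁ - 4b₂ - 7b₃ - 7b₄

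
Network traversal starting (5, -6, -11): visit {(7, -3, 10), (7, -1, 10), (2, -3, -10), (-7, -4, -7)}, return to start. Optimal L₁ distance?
82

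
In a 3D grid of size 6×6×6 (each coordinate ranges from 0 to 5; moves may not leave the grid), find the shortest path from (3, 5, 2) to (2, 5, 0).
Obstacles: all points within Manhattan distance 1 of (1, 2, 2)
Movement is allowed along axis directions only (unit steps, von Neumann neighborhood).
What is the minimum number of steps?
3
(one shortest path: (3, 5, 2) → (2, 5, 2) → (2, 5, 1) → (2, 5, 0))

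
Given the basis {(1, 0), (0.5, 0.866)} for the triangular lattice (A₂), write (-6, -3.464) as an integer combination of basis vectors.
-4b₁ - 4b₂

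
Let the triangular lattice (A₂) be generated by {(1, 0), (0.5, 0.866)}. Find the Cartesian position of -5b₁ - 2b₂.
(-6, -1.732)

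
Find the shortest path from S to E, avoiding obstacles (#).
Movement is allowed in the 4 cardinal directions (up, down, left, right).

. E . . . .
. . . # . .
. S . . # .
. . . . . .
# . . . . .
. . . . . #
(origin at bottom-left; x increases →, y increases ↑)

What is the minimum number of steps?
2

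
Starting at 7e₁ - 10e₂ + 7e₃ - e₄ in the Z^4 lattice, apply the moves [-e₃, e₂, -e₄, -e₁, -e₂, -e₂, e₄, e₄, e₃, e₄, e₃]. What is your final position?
(6, -11, 8, 1)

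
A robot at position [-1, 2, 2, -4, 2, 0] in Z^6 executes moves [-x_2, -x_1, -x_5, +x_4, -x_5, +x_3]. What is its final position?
(-2, 1, 3, -3, 0, 0)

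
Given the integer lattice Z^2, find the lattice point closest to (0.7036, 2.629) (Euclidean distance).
(1, 3)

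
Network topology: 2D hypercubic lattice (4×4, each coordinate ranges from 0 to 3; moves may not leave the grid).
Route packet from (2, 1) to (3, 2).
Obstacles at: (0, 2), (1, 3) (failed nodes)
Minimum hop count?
2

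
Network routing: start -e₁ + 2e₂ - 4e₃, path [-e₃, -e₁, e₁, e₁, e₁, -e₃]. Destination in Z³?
(1, 2, -6)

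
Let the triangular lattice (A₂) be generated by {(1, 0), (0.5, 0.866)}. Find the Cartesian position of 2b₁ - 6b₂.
(-1, -5.196)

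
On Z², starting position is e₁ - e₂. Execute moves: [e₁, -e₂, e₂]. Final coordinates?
(2, -1)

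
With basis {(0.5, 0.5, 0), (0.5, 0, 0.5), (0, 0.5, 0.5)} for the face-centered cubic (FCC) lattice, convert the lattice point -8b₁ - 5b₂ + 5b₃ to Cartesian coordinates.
(-6.5, -1.5, 0)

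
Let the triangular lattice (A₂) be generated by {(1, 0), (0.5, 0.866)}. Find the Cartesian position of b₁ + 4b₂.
(3, 3.464)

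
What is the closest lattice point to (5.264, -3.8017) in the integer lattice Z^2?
(5, -4)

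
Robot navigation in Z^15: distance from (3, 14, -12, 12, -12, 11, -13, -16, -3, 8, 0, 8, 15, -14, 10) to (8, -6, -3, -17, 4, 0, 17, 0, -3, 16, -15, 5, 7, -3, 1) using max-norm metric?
30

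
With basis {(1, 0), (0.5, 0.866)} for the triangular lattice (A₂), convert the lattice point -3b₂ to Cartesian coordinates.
(-1.5, -2.598)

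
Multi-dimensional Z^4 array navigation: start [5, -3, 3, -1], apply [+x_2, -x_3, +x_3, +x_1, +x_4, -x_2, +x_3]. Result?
(6, -3, 4, 0)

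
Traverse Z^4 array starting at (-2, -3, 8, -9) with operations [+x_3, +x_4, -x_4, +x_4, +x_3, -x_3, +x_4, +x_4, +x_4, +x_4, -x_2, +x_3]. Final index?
(-2, -4, 10, -4)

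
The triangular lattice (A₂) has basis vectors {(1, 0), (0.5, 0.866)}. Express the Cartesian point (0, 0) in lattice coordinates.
0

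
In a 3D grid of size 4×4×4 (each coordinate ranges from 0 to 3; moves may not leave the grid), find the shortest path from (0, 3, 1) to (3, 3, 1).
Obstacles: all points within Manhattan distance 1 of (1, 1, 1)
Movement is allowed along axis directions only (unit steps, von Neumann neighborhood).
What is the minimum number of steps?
3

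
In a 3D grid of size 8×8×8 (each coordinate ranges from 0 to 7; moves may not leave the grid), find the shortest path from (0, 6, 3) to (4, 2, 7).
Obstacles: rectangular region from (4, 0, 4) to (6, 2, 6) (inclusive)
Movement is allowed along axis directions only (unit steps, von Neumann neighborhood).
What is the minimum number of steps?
12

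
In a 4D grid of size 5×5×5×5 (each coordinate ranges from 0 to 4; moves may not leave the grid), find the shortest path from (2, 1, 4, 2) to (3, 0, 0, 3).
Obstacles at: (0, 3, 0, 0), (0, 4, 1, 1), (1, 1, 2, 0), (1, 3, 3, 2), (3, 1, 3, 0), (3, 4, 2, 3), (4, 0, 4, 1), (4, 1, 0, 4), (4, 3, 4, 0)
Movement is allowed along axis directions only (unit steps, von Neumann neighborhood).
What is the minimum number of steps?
7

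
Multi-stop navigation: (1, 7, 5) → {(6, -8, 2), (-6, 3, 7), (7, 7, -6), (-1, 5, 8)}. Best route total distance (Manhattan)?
67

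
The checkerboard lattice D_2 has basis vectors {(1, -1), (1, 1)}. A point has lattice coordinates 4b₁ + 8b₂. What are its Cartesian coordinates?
(12, 4)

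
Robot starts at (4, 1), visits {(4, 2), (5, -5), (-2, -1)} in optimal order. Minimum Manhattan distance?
20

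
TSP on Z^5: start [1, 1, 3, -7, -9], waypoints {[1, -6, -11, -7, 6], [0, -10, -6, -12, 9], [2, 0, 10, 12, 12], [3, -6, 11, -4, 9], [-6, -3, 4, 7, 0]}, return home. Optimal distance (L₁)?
182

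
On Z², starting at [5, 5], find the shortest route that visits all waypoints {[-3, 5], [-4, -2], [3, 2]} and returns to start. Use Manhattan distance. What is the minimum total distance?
32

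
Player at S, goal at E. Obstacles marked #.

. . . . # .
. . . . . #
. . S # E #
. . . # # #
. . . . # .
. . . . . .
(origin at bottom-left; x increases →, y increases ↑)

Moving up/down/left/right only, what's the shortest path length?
4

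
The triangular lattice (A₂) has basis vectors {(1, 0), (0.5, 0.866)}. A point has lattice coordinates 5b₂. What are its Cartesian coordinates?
(2.5, 4.33)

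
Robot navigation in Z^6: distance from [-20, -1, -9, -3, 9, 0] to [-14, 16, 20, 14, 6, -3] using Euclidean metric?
38.3797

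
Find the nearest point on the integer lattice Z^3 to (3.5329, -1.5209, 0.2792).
(4, -2, 0)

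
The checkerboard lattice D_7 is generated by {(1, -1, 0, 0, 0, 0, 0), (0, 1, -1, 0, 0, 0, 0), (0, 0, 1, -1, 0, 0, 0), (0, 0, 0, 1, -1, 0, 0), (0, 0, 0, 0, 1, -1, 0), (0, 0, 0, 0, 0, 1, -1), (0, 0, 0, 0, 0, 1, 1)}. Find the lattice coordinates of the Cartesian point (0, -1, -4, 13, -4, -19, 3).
-b₂ - 5b₃ + 8b₄ + 4b₅ - 9b₆ - 6b₇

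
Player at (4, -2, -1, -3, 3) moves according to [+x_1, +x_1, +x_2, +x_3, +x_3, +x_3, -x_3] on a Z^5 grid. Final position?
(6, -1, 1, -3, 3)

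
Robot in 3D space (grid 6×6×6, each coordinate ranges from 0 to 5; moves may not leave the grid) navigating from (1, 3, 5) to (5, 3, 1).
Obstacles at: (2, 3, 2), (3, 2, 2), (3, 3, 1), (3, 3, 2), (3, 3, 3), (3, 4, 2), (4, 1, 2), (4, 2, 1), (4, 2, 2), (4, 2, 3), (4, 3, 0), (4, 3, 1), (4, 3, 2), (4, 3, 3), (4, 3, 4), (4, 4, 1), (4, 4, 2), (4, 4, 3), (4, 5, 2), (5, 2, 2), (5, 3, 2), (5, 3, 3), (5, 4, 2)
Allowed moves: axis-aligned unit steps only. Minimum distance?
12
(one shortest path: (1, 3, 5) → (2, 3, 5) → (3, 3, 5) → (4, 3, 5) → (5, 3, 5) → (5, 2, 5) → (5, 1, 5) → (5, 1, 4) → (5, 1, 3) → (5, 1, 2) → (5, 1, 1) → (5, 2, 1) → (5, 3, 1))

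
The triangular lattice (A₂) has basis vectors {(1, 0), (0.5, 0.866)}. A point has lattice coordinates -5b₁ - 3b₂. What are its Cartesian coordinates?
(-6.5, -2.598)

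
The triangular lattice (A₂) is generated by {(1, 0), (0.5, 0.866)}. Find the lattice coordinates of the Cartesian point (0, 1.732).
-b₁ + 2b₂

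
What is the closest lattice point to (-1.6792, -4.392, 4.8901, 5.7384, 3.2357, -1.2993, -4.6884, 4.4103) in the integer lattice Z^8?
(-2, -4, 5, 6, 3, -1, -5, 4)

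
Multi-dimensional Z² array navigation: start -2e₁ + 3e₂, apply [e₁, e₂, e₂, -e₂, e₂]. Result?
(-1, 5)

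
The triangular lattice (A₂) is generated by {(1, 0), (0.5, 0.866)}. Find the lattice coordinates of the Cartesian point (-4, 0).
-4b₁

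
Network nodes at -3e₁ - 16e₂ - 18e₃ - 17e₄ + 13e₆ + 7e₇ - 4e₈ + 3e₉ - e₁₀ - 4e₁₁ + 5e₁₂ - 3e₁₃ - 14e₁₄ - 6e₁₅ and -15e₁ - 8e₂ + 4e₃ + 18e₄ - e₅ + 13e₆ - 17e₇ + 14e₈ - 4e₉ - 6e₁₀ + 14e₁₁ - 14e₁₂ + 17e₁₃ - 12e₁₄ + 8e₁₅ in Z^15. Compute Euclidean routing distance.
64.6297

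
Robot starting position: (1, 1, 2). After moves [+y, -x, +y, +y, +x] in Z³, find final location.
(1, 4, 2)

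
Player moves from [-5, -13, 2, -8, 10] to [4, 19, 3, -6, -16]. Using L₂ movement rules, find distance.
42.2611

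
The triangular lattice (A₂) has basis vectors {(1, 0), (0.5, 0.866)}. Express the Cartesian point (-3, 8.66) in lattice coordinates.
-8b₁ + 10b₂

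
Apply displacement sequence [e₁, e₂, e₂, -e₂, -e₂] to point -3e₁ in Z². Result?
(-2, 0)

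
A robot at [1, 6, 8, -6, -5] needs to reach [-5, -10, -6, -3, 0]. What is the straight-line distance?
22.8473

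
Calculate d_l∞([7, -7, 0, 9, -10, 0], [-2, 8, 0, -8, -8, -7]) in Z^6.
17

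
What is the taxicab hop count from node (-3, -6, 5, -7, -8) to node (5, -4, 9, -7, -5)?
17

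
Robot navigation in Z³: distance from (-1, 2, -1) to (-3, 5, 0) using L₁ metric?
6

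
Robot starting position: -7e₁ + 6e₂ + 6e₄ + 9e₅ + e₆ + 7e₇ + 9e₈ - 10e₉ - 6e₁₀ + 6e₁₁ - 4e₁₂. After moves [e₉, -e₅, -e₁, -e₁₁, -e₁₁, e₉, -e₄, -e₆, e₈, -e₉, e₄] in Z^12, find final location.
(-8, 6, 0, 6, 8, 0, 7, 10, -9, -6, 4, -4)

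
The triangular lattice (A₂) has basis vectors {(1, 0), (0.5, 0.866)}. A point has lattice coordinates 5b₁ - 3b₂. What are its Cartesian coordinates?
(3.5, -2.598)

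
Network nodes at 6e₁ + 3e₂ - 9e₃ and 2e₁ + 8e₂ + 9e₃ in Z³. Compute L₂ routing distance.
19.105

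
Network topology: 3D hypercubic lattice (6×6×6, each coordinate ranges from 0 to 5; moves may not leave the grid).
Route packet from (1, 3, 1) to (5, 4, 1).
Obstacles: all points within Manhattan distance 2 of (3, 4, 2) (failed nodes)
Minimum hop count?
7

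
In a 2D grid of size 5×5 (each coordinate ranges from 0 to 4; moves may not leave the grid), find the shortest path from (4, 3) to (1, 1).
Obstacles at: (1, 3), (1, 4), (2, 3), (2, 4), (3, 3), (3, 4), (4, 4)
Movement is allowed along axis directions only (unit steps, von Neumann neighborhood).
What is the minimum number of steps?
5
(one shortest path: (4, 3) → (4, 2) → (3, 2) → (2, 2) → (1, 2) → (1, 1))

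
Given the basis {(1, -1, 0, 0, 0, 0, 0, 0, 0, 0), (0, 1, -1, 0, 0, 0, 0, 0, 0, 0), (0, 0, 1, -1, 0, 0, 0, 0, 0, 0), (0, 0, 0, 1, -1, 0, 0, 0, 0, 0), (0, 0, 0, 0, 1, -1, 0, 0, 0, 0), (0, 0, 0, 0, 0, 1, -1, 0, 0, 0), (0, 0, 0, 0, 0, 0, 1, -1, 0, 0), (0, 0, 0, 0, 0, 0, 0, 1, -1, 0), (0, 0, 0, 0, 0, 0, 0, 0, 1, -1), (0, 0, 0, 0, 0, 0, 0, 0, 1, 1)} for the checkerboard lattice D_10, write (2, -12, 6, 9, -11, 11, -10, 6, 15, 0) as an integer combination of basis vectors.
2b₁ - 10b₂ - 4b₃ + 5b₄ - 6b₅ + 5b₆ - 5b₇ + b₈ + 8b₉ + 8b₁₀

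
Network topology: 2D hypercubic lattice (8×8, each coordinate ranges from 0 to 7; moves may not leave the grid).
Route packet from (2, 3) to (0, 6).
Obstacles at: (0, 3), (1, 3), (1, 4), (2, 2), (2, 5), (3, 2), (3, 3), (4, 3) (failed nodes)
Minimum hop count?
7
(one shortest path: (2, 3) → (2, 4) → (3, 4) → (3, 5) → (3, 6) → (2, 6) → (1, 6) → (0, 6))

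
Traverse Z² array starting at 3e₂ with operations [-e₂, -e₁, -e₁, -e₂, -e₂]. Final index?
(-2, 0)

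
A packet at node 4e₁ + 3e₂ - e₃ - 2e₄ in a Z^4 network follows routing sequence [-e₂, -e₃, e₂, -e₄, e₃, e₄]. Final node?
(4, 3, -1, -2)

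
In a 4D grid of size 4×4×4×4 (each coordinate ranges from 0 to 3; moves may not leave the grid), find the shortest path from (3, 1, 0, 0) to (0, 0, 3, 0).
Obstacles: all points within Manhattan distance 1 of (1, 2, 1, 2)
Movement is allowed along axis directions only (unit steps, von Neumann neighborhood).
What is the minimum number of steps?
7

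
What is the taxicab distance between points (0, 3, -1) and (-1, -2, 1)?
8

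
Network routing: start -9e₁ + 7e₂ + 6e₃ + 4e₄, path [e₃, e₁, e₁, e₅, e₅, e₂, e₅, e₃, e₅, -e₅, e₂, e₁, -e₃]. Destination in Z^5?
(-6, 9, 7, 4, 3)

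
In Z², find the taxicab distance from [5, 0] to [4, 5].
6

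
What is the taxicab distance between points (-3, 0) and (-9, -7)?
13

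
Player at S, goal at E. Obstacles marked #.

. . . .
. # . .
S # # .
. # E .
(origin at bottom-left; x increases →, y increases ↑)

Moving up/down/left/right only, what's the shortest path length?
9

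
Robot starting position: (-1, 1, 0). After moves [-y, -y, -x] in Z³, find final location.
(-2, -1, 0)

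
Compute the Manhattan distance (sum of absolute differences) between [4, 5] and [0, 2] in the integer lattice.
7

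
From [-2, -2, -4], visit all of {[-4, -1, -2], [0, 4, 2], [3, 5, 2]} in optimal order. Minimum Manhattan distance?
22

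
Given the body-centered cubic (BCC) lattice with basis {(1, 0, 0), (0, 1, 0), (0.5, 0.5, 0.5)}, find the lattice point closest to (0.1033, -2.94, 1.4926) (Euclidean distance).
(0, -3, 1)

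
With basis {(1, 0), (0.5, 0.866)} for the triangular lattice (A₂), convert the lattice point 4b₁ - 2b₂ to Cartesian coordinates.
(3, -1.732)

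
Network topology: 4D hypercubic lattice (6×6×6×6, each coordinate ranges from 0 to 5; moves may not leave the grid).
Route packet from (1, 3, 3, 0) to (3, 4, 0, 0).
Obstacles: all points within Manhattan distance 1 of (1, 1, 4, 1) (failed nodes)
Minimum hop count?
6
(one shortest path: (1, 3, 3, 0) → (2, 3, 3, 0) → (3, 3, 3, 0) → (3, 4, 3, 0) → (3, 4, 2, 0) → (3, 4, 1, 0) → (3, 4, 0, 0))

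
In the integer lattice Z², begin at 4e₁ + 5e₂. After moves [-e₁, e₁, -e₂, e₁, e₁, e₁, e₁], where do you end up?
(8, 4)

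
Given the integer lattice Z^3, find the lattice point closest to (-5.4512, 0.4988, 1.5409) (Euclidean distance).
(-5, 0, 2)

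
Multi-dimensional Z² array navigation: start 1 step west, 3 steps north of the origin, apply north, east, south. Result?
(0, 3)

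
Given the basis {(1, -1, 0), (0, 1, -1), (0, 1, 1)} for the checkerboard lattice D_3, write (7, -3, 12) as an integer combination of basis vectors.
7b₁ - 4b₂ + 8b₃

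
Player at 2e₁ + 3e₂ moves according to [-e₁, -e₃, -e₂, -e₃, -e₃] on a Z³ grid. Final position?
(1, 2, -3)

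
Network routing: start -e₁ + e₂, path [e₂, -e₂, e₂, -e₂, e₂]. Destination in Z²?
(-1, 2)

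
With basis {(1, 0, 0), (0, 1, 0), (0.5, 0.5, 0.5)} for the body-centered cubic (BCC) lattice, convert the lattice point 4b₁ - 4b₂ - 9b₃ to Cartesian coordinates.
(-0.5, -8.5, -4.5)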